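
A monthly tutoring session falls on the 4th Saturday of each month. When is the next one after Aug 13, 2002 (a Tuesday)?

Aug 2002 starts on a Thursday; its first Saturday is the 3rd, so the 4th Saturday is the 24th — Aug 24, 2002.
Aug 24, 2002 is after Aug 13, 2002, so that is the next one.

Aug 24, 2002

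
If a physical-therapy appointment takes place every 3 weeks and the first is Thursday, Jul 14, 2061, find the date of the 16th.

May 25, 2062

The 16th occurrence is 15 intervals after the first: 15 × 21 = 315 days after Jul 14, 2061.
Jul has 31 days — 17 days to the end of Jul leaves 298.
Aug has 31 days (267 left).
Sep has 30 days (237 left).
Oct has 31 days (206 left).
Nov has 30 days (176 left).
Dec has 31 days (145 left).
Jan has 31 days (114 left).
Feb has 28 days (86 left).
Mar has 31 days (55 left).
Apr has 30 days (25 left).
25 days into May → May 25, 2062.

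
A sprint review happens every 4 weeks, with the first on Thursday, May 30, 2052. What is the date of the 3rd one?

Jul 25, 2052

The 3rd occurrence is 2 intervals after the first: 2 × 28 = 56 days after May 30, 2052.
May has 31 days — 1 day to the end of May leaves 55.
Jun has 30 days (25 left).
25 days into Jul → Jul 25, 2052.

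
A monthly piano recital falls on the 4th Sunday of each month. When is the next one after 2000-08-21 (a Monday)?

2000-08-27

August 2000 starts on a Tuesday; its first Sunday is the 6th, so the 4th Sunday is the 27th — 2000-08-27.
2000-08-27 is after 2000-08-21, so that is the next one.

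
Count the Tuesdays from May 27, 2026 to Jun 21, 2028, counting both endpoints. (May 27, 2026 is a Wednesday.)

May 27, 2026 is a Wednesday; the first Tuesday on or after it is Jun 2, 2026 (6 days later).
From Jun 2, 2026 to Jun 21, 2028: 212 + 365 + 173 = 750 days (rest of 2026, 2027, to Jun 21, 2028 in 2028).
750 ÷ 7 = 107 full weeks with remainder 1, so 107 more Tuesdays after the first → 108.

108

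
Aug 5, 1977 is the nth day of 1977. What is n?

217

Days in months before Aug: 31 + 28 + 31 + 30 + 31 + 30 + 31 = 212.
Plus 5 days into Aug → day 217.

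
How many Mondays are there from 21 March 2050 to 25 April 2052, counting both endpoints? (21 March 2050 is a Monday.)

21 March 2050 is a Monday; the first Monday on or after it is 21 March 2050.
From 21 March 2050 to 25 April 2052: 285 + 365 + 116 = 766 days (rest of 2050, 2051, to 25 April 2052 in 2052).
766 ÷ 7 = 109 full weeks with remainder 3, so 109 more Mondays after the first → 110.

110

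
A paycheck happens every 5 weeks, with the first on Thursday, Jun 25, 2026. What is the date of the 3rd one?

Sep 3, 2026

The 3rd occurrence is 2 intervals after the first: 2 × 35 = 70 days after Jun 25, 2026.
Jun has 30 days — 5 days to the end of Jun leaves 65.
Jul has 31 days (34 left).
Aug has 31 days (3 left).
3 days into Sep → Sep 3, 2026.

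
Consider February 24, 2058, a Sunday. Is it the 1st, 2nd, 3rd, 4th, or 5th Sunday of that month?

4th

Day 24 falls in week ⌈24/7⌉ of the month.
Days 1–7 hold the 1st Sunday, 8–14 the 2nd, 15–21 the 3rd, 22–28 the 4th, 29–31 the 5th.
24 is in the range for the 4th.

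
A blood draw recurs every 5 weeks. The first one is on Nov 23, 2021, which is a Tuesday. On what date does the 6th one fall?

The 6th occurrence is 5 intervals after the first: 5 × 35 = 175 days after Nov 23, 2021.
Nov has 30 days — 7 days to the end of Nov leaves 168.
Dec has 31 days (137 left).
Jan has 31 days (106 left).
Feb has 28 days (78 left).
Mar has 31 days (47 left).
Apr has 30 days (17 left).
17 days into May → May 17, 2022.

May 17, 2022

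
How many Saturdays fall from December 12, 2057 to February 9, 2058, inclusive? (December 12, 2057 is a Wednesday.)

9

December 12, 2057 is a Wednesday; the first Saturday on or after it is December 15, 2057 (3 days later).
From December 15, 2057 to February 9, 2058: 16 + 31 + 9 = 56 days (rest of December, January, February).
56 ÷ 7 = 8 full weeks with remainder 0, so 8 more Saturdays after the first → 9.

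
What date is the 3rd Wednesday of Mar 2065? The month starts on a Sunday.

Mar 2065 begins on a Sunday, so the first Wednesday is Mar 4 (3 days later).
The 3rd Wednesday is 2 weeks later: 4 + 14 = 18.

Mar 18, 2065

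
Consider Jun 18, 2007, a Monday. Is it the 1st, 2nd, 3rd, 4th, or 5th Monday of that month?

3rd

Day 18 falls in week ⌈18/7⌉ of the month.
Days 1–7 hold the 1st Monday, 8–14 the 2nd, 15–21 the 3rd, 22–28 the 4th, 29–31 the 5th.
18 is in the range for the 3rd.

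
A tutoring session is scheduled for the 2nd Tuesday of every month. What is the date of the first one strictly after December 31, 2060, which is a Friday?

December 2060 starts on a Wednesday; its first Tuesday is the 7th, so the 2nd Tuesday is the 14th — December 14, 2060.
That is not after December 31, 2060, so look at January 2061.
January 2061 starts on a Saturday; its first Tuesday is the 4th, so the 2nd Tuesday is the 11th — January 11, 2061.

January 11, 2061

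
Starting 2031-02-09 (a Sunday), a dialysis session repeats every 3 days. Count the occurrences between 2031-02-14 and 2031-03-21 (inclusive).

12

Occurrences land 3·i days after 2031-02-09 for i = 0, 1, 2, …
2031-02-14 is 5 days after the start; 5 ÷ 3 = 1 remainder 2; since the remainder is 2, round up to i = 2. First occurrence in the window: #3 on 2031-02-15 (2×3 = 6 days in).
2031-03-21 is 40 days after the start; 40 ÷ 3 = 13 remainder 1. Last occurrence in the window: #14 on 2031-03-20.
Occurrences #3 through #14: 12 in total.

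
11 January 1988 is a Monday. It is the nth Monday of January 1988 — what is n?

2nd

Day 11 falls in week ⌈11/7⌉ of the month.
Days 1–7 hold the 1st Monday, 8–14 the 2nd, 15–21 the 3rd, 22–28 the 4th, 29–31 the 5th.
11 is in the range for the 2nd.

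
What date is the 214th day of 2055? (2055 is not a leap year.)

2055-08-02

January has 31 days (214 − 31 = 183 remain).
February has 28 days (183 − 28 = 155 remain).
March has 31 days (155 − 31 = 124 remain).
April has 30 days (124 − 30 = 94 remain).
May has 31 days (94 − 31 = 63 remain).
June has 30 days (63 − 30 = 33 remain).
July has 31 days (33 − 31 = 2 remain).
2 into August → August 2.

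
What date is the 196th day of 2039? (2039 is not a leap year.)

January has 31 days (196 − 31 = 165 remain).
February has 28 days (165 − 28 = 137 remain).
March has 31 days (137 − 31 = 106 remain).
April has 30 days (106 − 30 = 76 remain).
May has 31 days (76 − 31 = 45 remain).
June has 30 days (45 − 30 = 15 remain).
15 into July → July 15.

July 15, 2039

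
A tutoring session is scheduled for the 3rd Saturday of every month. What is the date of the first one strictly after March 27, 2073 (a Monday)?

March 2073 starts on a Wednesday; its first Saturday is the 4th, so the 3rd Saturday is the 18th — March 18, 2073.
That is not after March 27, 2073, so look at April 2073.
April 2073 starts on a Saturday; its first Saturday is the 1st, so the 3rd Saturday is the 15th — April 15, 2073.

April 15, 2073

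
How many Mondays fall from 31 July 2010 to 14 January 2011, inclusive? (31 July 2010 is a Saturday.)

24

31 July 2010 is a Saturday; the first Monday on or after it is 2 August 2010 (2 days later).
From 2 August 2010 to 14 January 2011: 29 + 30 + 31 + 30 + 31 + 14 = 165 days (rest of August, September, October, November, December, January).
165 ÷ 7 = 23 full weeks with remainder 4, so 23 more Mondays after the first → 24.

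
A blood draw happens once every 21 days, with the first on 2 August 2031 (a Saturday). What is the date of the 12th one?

20 March 2032

The 12th occurrence is 11 intervals after the first: 11 × 21 = 231 days after 2 August 2031.
August has 31 days — 29 days to the end of August leaves 202.
September has 30 days (172 left).
October has 31 days (141 left).
November has 30 days (111 left).
December has 31 days (80 left).
January has 31 days (49 left).
February has 29 days (20 left).
20 days into March → 20 March 2032.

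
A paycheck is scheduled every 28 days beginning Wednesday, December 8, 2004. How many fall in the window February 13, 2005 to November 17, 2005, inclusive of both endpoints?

10

Occurrences land 28·i days after December 8, 2004 for i = 0, 1, 2, …
February 13, 2005 is 67 days after the start; 67 ÷ 28 = 2 remainder 11; since the remainder is 11, round up to i = 3. First occurrence in the window: #4 on March 2, 2005 (3×28 = 84 days in).
November 17, 2005 is 344 days after the start; 344 ÷ 28 = 12 remainder 8. Last occurrence in the window: #13 on November 9, 2005.
Occurrences #4 through #13: 10 in total.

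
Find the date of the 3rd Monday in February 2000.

February 2000 begins on a Tuesday, so the first Monday is February 7 (6 days later).
The 3rd Monday is 2 weeks later: 7 + 14 = 21.

2000-02-21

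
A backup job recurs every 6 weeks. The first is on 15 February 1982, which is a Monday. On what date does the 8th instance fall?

6 December 1982

The 8th occurrence is 7 intervals after the first: 7 × 42 = 294 days after 15 February 1982.
February has 28 days — 13 days to the end of February leaves 281.
March has 31 days (250 left).
April has 30 days (220 left).
May has 31 days (189 left).
June has 30 days (159 left).
July has 31 days (128 left).
August has 31 days (97 left).
September has 30 days (67 left).
October has 31 days (36 left).
November has 30 days (6 left).
6 days into December → 6 December 1982.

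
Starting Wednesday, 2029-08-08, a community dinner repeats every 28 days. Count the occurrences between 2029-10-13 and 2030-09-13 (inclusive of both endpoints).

Occurrences land 28·i days after 2029-08-08 for i = 0, 1, 2, …
2029-10-13 is 66 days after the start; 66 ÷ 28 = 2 remainder 10; since the remainder is 10, round up to i = 3. First occurrence in the window: #4 on 2029-10-31 (3×28 = 84 days in).
2030-09-13 is 401 days after the start; 401 ÷ 28 = 14 remainder 9. Last occurrence in the window: #15 on 2030-09-04.
Occurrences #4 through #15: 12 in total.

12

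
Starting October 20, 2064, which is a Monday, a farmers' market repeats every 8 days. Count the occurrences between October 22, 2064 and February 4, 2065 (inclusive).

13

Occurrences land 8·i days after October 20, 2064 for i = 0, 1, 2, …
October 22, 2064 is 2 days after the start; 2 ÷ 8 = 0 remainder 2; since the remainder is 2, round up to i = 1. First occurrence in the window: #2 on October 28, 2064 (1×8 = 8 days in).
February 4, 2065 is 107 days after the start; 107 ÷ 8 = 13 remainder 3. Last occurrence in the window: #14 on February 1, 2065.
Occurrences #2 through #14: 13 in total.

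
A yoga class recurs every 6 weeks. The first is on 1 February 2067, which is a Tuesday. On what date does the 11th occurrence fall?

27 March 2068

The 11th occurrence is 10 intervals after the first: 10 × 42 = 420 days after 1 February 2067.
February has 28 days — 27 days to the end of February leaves 393.
March has 31 days (362 left).
April has 30 days (332 left).
May has 31 days (301 left).
June has 30 days (271 left).
July has 31 days (240 left).
August has 31 days (209 left).
September has 30 days (179 left).
October has 31 days (148 left).
November has 30 days (118 left).
December has 31 days (87 left).
January has 31 days (56 left).
February has 29 days (27 left).
27 days into March → 27 March 2068.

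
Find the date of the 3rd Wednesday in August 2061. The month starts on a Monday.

August 2061 begins on a Monday, so the first Wednesday is August 3 (2 days later).
The 3rd Wednesday is 2 weeks later: 3 + 14 = 17.

17 August 2061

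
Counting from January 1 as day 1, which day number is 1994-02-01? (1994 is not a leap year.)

32

Days in months before February: 31 = 31.
Plus 1 day into February → day 32.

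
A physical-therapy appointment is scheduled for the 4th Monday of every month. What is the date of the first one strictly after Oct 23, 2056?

Oct 2056 starts on a Sunday; its first Monday is the 2nd, so the 4th Monday is the 23rd — Oct 23, 2056.
That is not after Oct 23, 2056, so look at Nov 2056.
Nov 2056 starts on a Wednesday; its first Monday is the 6th, so the 4th Monday is the 27th — Nov 27, 2056.

Nov 27, 2056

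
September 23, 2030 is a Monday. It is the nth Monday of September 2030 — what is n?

Day 23 falls in week ⌈23/7⌉ of the month.
Days 1–7 hold the 1st Monday, 8–14 the 2nd, 15–21 the 3rd, 22–28 the 4th, 29–31 the 5th.
23 is in the range for the 4th.

4th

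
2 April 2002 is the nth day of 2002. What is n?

Days in months before April: 31 + 28 + 31 = 90.
Plus 2 days into April → day 92.

92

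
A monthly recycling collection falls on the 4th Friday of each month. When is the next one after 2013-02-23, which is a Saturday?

February 2013 starts on a Friday; its first Friday is the 1st, so the 4th Friday is the 22nd — 2013-02-22.
That is not after 2013-02-23, so look at March 2013.
March 2013 starts on a Friday; its first Friday is the 1st, so the 4th Friday is the 22nd — 2013-03-22.

2013-03-22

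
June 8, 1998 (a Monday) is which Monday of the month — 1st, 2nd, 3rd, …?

Day 8 falls in week ⌈8/7⌉ of the month.
Days 1–7 hold the 1st Monday, 8–14 the 2nd, 15–21 the 3rd, 22–28 the 4th, 29–31 the 5th.
8 is in the range for the 2nd.

2nd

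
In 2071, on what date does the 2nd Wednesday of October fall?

October 14, 2071

October 2071 begins on a Thursday, so the first Wednesday is October 7 (6 days later).
The 2nd Wednesday is 1 weeks later: 7 + 7 = 14.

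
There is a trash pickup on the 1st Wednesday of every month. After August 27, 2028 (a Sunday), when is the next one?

September 6, 2028

August 2028 starts on a Tuesday, so its 1st Wednesday is August 2, 2028 (1 day in).
That is not after August 27, 2028, so look at September 2028.
September 2028 starts on a Friday, so its 1st Wednesday is September 6, 2028 (5 days in).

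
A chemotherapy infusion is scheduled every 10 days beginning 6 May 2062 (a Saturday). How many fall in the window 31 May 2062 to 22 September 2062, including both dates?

Occurrences land 10·i days after 6 May 2062 for i = 0, 1, 2, …
31 May 2062 is 25 days after the start; 25 ÷ 10 = 2 remainder 5; since the remainder is 5, round up to i = 3. First occurrence in the window: #4 on 5 June 2062 (3×10 = 30 days in).
22 September 2062 is 139 days after the start; 139 ÷ 10 = 13 remainder 9. Last occurrence in the window: #14 on 13 September 2062.
Occurrences #4 through #14: 11 in total.

11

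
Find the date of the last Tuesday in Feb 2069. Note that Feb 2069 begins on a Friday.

Feb 2069 begins on a Friday, so the first Tuesday is Feb 5 (4 days later).
Feb 2069 has 28 days. Adding weeks: 5, 12, 19, 26 — the last one ≤ 28 is the 26th.

Feb 26, 2069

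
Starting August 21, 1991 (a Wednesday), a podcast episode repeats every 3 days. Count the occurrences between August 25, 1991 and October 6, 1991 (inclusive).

14

Occurrences land 3·i days after August 21, 1991 for i = 0, 1, 2, …
August 25, 1991 is 4 days after the start; 4 ÷ 3 = 1 remainder 1; since the remainder is 1, round up to i = 2. First occurrence in the window: #3 on August 27, 1991 (2×3 = 6 days in).
October 6, 1991 is 46 days after the start; 46 ÷ 3 = 15 remainder 1. Last occurrence in the window: #16 on October 5, 1991.
Occurrences #3 through #16: 14 in total.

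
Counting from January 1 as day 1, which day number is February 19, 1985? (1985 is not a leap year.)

50

Days in months before February: 31 = 31.
Plus 19 days into February → day 50.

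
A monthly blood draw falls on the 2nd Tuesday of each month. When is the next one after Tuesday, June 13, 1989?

June 1989 starts on a Thursday; its first Tuesday is the 6th, so the 2nd Tuesday is the 13th — June 13, 1989.
That is not after June 13, 1989, so look at July 1989.
July 1989 starts on a Saturday; its first Tuesday is the 4th, so the 2nd Tuesday is the 11th — July 11, 1989.

July 11, 1989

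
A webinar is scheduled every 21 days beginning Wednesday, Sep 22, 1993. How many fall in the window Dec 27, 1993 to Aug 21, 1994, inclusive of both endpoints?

11

Occurrences land 21·i days after Sep 22, 1993 for i = 0, 1, 2, …
Dec 27, 1993 is 96 days after the start; 96 ÷ 21 = 4 remainder 12; since the remainder is 12, round up to i = 5. First occurrence in the window: #6 on Jan 5, 1994 (5×21 = 105 days in).
Aug 21, 1994 is 333 days after the start; 333 ÷ 21 = 15 remainder 18. Last occurrence in the window: #16 on Aug 3, 1994.
Occurrences #6 through #16: 11 in total.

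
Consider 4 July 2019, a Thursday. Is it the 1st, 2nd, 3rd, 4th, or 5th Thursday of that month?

1st

Day 4 falls in week ⌈4/7⌉ of the month.
Days 1–7 hold the 1st Thursday, 8–14 the 2nd, 15–21 the 3rd, 22–28 the 4th, 29–31 the 5th.
4 is in the range for the 1st.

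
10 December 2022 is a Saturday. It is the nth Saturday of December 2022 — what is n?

Day 10 falls in week ⌈10/7⌉ of the month.
Days 1–7 hold the 1st Saturday, 8–14 the 2nd, 15–21 the 3rd, 22–28 the 4th, 29–31 the 5th.
10 is in the range for the 2nd.

2nd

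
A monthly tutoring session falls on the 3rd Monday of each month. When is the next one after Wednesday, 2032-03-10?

March 2032 starts on a Monday; its first Monday is the 1st, so the 3rd Monday is the 15th — 2032-03-15.
2032-03-15 is after 2032-03-10, so that is the next one.

2032-03-15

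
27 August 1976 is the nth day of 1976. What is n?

240

Days in months before August: 31 + 29 + 31 + 30 + 31 + 30 + 31 = 213.
Plus 27 days into August → day 240.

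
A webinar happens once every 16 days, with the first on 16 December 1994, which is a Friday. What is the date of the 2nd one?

The 2nd occurrence is 1 interval after the first: 1 × 16 = 16 days after 16 December 1994.
December has 31 days — 15 days to the end of December leaves 1.
1 day into January → 1 January 1995.

1 January 1995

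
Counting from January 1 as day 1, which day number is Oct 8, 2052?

Days in months before Oct: 31 + 29 + 31 + 30 + 31 + 30 + 31 + 31 + 30 = 274.
Plus 8 days into Oct → day 282.

282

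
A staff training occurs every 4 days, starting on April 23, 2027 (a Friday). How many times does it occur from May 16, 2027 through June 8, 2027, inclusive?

6

Occurrences land 4·i days after April 23, 2027 for i = 0, 1, 2, …
May 16, 2027 is 23 days after the start; 23 ÷ 4 = 5 remainder 3; since the remainder is 3, round up to i = 6. First occurrence in the window: #7 on May 17, 2027 (6×4 = 24 days in).
June 8, 2027 is 46 days after the start; 46 ÷ 4 = 11 remainder 2. Last occurrence in the window: #12 on June 6, 2027.
Occurrences #7 through #12: 6 in total.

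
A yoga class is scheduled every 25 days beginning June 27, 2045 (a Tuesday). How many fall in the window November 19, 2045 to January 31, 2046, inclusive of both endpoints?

Occurrences land 25·i days after June 27, 2045 for i = 0, 1, 2, …
November 19, 2045 is 145 days after the start; 145 ÷ 25 = 5 remainder 20; since the remainder is 20, round up to i = 6. First occurrence in the window: #7 on November 24, 2045 (6×25 = 150 days in).
January 31, 2046 is 218 days after the start; 218 ÷ 25 = 8 remainder 18. Last occurrence in the window: #9 on January 13, 2046.
Occurrences #7 through #9: 3 in total.

3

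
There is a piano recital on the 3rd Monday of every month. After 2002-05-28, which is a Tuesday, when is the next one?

2002-06-17

May 2002 starts on a Wednesday; its first Monday is the 6th, so the 3rd Monday is the 20th — 2002-05-20.
That is not after 2002-05-28, so look at June 2002.
June 2002 starts on a Saturday; its first Monday is the 3rd, so the 3rd Monday is the 17th — 2002-06-17.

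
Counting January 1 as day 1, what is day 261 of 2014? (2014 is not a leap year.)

Sep 18, 2014

Jan has 31 days (261 − 31 = 230 remain).
Feb has 28 days (230 − 28 = 202 remain).
Mar has 31 days (202 − 31 = 171 remain).
Apr has 30 days (171 − 30 = 141 remain).
May has 31 days (141 − 31 = 110 remain).
Jun has 30 days (110 − 30 = 80 remain).
Jul has 31 days (80 − 31 = 49 remain).
Aug has 31 days (49 − 31 = 18 remain).
18 into Sep → Sep 18.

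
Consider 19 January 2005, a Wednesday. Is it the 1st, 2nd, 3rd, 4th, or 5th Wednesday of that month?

Day 19 falls in week ⌈19/7⌉ of the month.
Days 1–7 hold the 1st Wednesday, 8–14 the 2nd, 15–21 the 3rd, 22–28 the 4th, 29–31 the 5th.
19 is in the range for the 3rd.

3rd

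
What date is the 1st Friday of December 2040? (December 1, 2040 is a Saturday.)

7 December 2040

December 2040 begins on a Saturday, so the first Friday is December 7 (6 days later).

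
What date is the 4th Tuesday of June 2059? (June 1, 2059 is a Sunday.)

2059-06-24

June 2059 begins on a Sunday, so the first Tuesday is June 3 (2 days later).
The 4th Tuesday is 3 weeks later: 3 + 21 = 24.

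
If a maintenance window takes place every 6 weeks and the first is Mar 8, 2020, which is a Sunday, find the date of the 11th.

May 2, 2021

The 11th occurrence is 10 intervals after the first: 10 × 42 = 420 days after Mar 8, 2020.
Mar has 31 days — 23 days to the end of Mar leaves 397.
Apr has 30 days (367 left).
May has 31 days (336 left).
Jun has 30 days (306 left).
Jul has 31 days (275 left).
Aug has 31 days (244 left).
Sep has 30 days (214 left).
Oct has 31 days (183 left).
Nov has 30 days (153 left).
Dec has 31 days (122 left).
Jan has 31 days (91 left).
Feb has 28 days (63 left).
Mar has 31 days (32 left).
Apr has 30 days (2 left).
2 days into May → May 2, 2021.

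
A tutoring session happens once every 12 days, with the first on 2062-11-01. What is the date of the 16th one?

The 16th occurrence is 15 intervals after the first: 15 × 12 = 180 days after 2062-11-01.
November has 30 days — 29 days to the end of November leaves 151.
December has 31 days (120 left).
January has 31 days (89 left).
February has 28 days (61 left).
March has 31 days (30 left).
30 days into April → 2063-04-30.

2063-04-30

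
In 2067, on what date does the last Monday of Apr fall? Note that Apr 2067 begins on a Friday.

Apr 25, 2067

Apr 2067 begins on a Friday, so the first Monday is Apr 4 (3 days later).
Apr 2067 has 30 days. Adding weeks: 4, 11, 18, 25 — the last one ≤ 30 is the 25th.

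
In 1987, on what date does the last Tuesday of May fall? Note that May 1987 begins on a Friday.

May 1987 begins on a Friday, so the first Tuesday is May 5 (4 days later).
May 1987 has 31 days. Adding weeks: 5, 12, 19, 26 — the last one ≤ 31 is the 26th.

1987-05-26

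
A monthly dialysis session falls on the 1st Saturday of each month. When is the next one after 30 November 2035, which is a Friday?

1 December 2035

November 2035 starts on a Thursday, so its 1st Saturday is 3 November 2035 (2 days in).
That is not after 30 November 2035, so look at December 2035.
December 2035 starts on a Saturday, so its 1st Saturday is 1 December 2035.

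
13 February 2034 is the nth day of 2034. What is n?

44

Days in months before February: 31 = 31.
Plus 13 days into February → day 44.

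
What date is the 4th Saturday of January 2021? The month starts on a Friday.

January 23, 2021

January 2021 begins on a Friday, so the first Saturday is January 2 (1 day later).
The 4th Saturday is 3 weeks later: 2 + 21 = 23.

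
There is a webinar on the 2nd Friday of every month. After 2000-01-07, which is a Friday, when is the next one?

2000-01-14

January 2000 starts on a Saturday; its first Friday is the 7th, so the 2nd Friday is the 14th — 2000-01-14.
2000-01-14 is after 2000-01-07, so that is the next one.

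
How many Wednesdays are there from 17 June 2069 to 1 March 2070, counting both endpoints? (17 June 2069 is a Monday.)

17 June 2069 is a Monday; the first Wednesday on or after it is 19 June 2069 (2 days later).
From 19 June 2069 to 1 March 2070: 11 + 31 + 31 + 30 + 31 + 30 + 31 + 31 + 28 + 1 = 255 days (rest of June, July, August, September, October, November, December, January, February, March).
255 ÷ 7 = 36 full weeks with remainder 3, so 36 more Wednesdays after the first → 37.

37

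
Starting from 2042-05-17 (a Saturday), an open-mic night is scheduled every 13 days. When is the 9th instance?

2042-08-29

The 9th occurrence is 8 intervals after the first: 8 × 13 = 104 days after 2042-05-17.
May has 31 days — 14 days to the end of May leaves 90.
June has 30 days (60 left).
July has 31 days (29 left).
29 days into August → 2042-08-29.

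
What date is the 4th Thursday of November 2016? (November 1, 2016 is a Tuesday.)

November 2016 begins on a Tuesday, so the first Thursday is November 3 (2 days later).
The 4th Thursday is 3 weeks later: 3 + 21 = 24.

2016-11-24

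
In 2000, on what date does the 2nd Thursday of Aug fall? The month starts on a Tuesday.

Aug 2000 begins on a Tuesday, so the first Thursday is Aug 3 (2 days later).
The 2nd Thursday is 1 weeks later: 3 + 7 = 10.

Aug 10, 2000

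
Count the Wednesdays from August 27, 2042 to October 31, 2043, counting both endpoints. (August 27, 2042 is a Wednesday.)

August 27, 2042 is a Wednesday; the first Wednesday on or after it is August 27, 2042.
From August 27, 2042 to October 31, 2043: 126 + 304 = 430 days (rest of 2042, to October 31, 2043 in 2043).
430 ÷ 7 = 61 full weeks with remainder 3, so 61 more Wednesdays after the first → 62.

62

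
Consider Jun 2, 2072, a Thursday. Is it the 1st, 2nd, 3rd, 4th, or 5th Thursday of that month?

Day 2 falls in week ⌈2/7⌉ of the month.
Days 1–7 hold the 1st Thursday, 8–14 the 2nd, 15–21 the 3rd, 22–28 the 4th, 29–31 the 5th.
2 is in the range for the 1st.

1st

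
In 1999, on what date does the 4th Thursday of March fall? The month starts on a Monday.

March 1999 begins on a Monday, so the first Thursday is March 4 (3 days later).
The 4th Thursday is 3 weeks later: 4 + 21 = 25.

1999-03-25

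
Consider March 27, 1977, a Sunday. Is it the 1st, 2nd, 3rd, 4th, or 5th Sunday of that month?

4th

Day 27 falls in week ⌈27/7⌉ of the month.
Days 1–7 hold the 1st Sunday, 8–14 the 2nd, 15–21 the 3rd, 22–28 the 4th, 29–31 the 5th.
27 is in the range for the 4th.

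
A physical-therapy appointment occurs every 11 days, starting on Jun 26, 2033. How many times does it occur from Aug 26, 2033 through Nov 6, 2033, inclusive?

7

Occurrences land 11·i days after Jun 26, 2033 for i = 0, 1, 2, …
Aug 26, 2033 is 61 days after the start; 61 ÷ 11 = 5 remainder 6; since the remainder is 6, round up to i = 6. First occurrence in the window: #7 on Aug 31, 2033 (6×11 = 66 days in).
Nov 6, 2033 is 133 days after the start; 133 ÷ 11 = 12 remainder 1. Last occurrence in the window: #13 on Nov 5, 2033.
Occurrences #7 through #13: 7 in total.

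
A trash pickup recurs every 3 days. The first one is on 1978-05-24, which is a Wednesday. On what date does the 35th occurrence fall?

1978-09-03

The 35th occurrence is 34 intervals after the first: 34 × 3 = 102 days after 1978-05-24.
May has 31 days — 7 days to the end of May leaves 95.
June has 30 days (65 left).
July has 31 days (34 left).
August has 31 days (3 left).
3 days into September → 1978-09-03.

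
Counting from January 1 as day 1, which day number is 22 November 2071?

Days in months before November: 31 + 28 + 31 + 30 + 31 + 30 + 31 + 31 + 30 + 31 = 304.
Plus 22 days into November → day 326.

326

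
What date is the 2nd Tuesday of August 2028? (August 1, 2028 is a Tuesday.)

2028-08-08

August 2028 begins on a Tuesday, so the first Tuesday is August 1.
The 2nd Tuesday is 1 weeks later: 1 + 7 = 8.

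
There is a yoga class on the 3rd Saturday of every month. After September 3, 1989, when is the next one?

September 1989 starts on a Friday; its first Saturday is the 2nd, so the 3rd Saturday is the 16th — September 16, 1989.
September 16, 1989 is after September 3, 1989, so that is the next one.

September 16, 1989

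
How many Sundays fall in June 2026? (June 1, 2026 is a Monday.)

June 1, 2026 is a Monday; the first Sunday on or after it is June 7, 2026 (6 days later).
From June 7, 2026 to June 30, 2026 is 30 − 7 = 23 days.
23 ÷ 7 = 3 full weeks with remainder 2, so 3 more Sundays after the first → 4.

4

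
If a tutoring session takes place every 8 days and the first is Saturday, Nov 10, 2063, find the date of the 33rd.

The 33rd occurrence is 32 intervals after the first: 32 × 8 = 256 days after Nov 10, 2063.
Nov has 30 days — 20 days to the end of Nov leaves 236.
Dec has 31 days (205 left).
Jan has 31 days (174 left).
Feb has 29 days (145 left).
Mar has 31 days (114 left).
Apr has 30 days (84 left).
May has 31 days (53 left).
Jun has 30 days (23 left).
23 days into Jul → Jul 23, 2064.

Jul 23, 2064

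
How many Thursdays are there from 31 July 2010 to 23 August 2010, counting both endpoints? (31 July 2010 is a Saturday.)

3

31 July 2010 is a Saturday; the first Thursday on or after it is 5 August 2010 (5 days later).
From 5 August 2010 to 23 August 2010 is 23 − 5 = 18 days.
18 ÷ 7 = 2 full weeks with remainder 4, so 2 more Thursdays after the first → 3.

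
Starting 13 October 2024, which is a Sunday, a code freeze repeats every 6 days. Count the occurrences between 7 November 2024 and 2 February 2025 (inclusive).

Occurrences land 6·i days after 13 October 2024 for i = 0, 1, 2, …
7 November 2024 is 25 days after the start; 25 ÷ 6 = 4 remainder 1; since the remainder is 1, round up to i = 5. First occurrence in the window: #6 on 12 November 2024 (5×6 = 30 days in).
2 February 2025 is 112 days after the start; 112 ÷ 6 = 18 remainder 4. Last occurrence in the window: #19 on 29 January 2025.
Occurrences #6 through #19: 14 in total.

14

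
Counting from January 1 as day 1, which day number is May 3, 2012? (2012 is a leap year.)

124

Days in months before May: 31 + 29 + 31 + 30 = 121.
Plus 3 days into May → day 124.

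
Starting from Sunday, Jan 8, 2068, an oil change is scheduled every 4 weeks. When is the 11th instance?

Oct 14, 2068

The 11th occurrence is 10 intervals after the first: 10 × 28 = 280 days after Jan 8, 2068.
Jan has 31 days — 23 days to the end of Jan leaves 257.
Feb has 29 days (228 left).
Mar has 31 days (197 left).
Apr has 30 days (167 left).
May has 31 days (136 left).
Jun has 30 days (106 left).
Jul has 31 days (75 left).
Aug has 31 days (44 left).
Sep has 30 days (14 left).
14 days into Oct → Oct 14, 2068.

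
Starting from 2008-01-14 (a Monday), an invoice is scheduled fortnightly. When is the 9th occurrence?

2008-05-05

The 9th occurrence is 8 intervals after the first: 8 × 14 = 112 days after 2008-01-14.
January has 31 days — 17 days to the end of January leaves 95.
February has 29 days (66 left).
March has 31 days (35 left).
April has 30 days (5 left).
5 days into May → 2008-05-05.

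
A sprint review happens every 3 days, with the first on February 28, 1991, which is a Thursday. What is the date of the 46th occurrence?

The 46th occurrence is 45 intervals after the first: 45 × 3 = 135 days after February 28, 1991.
February has 28 days — 0 days to the end of February leaves 135.
March has 31 days (104 left).
April has 30 days (74 left).
May has 31 days (43 left).
June has 30 days (13 left).
13 days into July → July 13, 1991.

July 13, 1991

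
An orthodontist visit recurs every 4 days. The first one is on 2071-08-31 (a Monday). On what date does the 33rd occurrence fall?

2072-01-06

The 33rd occurrence is 32 intervals after the first: 32 × 4 = 128 days after 2071-08-31.
August has 31 days — 0 days to the end of August leaves 128.
September has 30 days (98 left).
October has 31 days (67 left).
November has 30 days (37 left).
December has 31 days (6 left).
6 days into January → 2072-01-06.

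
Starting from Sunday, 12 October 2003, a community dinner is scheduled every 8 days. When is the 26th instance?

The 26th occurrence is 25 intervals after the first: 25 × 8 = 200 days after 12 October 2003.
October has 31 days — 19 days to the end of October leaves 181.
November has 30 days (151 left).
December has 31 days (120 left).
January has 31 days (89 left).
February has 29 days (60 left).
March has 31 days (29 left).
29 days into April → 29 April 2004.

29 April 2004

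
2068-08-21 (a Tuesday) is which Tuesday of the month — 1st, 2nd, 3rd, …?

3rd

Day 21 falls in week ⌈21/7⌉ of the month.
Days 1–7 hold the 1st Tuesday, 8–14 the 2nd, 15–21 the 3rd, 22–28 the 4th, 29–31 the 5th.
21 is in the range for the 3rd.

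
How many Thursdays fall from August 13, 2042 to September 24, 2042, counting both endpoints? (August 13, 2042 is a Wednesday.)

August 13, 2042 is a Wednesday; the first Thursday on or after it is August 14, 2042 (1 day later).
From August 14, 2042 to September 24, 2042: 17 + 24 = 41 days (rest of August, September).
41 ÷ 7 = 5 full weeks with remainder 6, so 5 more Thursdays after the first → 6.

6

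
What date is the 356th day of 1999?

January has 31 days (356 − 31 = 325 remain).
February has 28 days (325 − 28 = 297 remain).
March has 31 days (297 − 31 = 266 remain).
April has 30 days (266 − 30 = 236 remain).
May has 31 days (236 − 31 = 205 remain).
June has 30 days (205 − 30 = 175 remain).
July has 31 days (175 − 31 = 144 remain).
August has 31 days (144 − 31 = 113 remain).
September has 30 days (113 − 30 = 83 remain).
October has 31 days (83 − 31 = 52 remain).
November has 30 days (52 − 30 = 22 remain).
22 into December → December 22.

1999-12-22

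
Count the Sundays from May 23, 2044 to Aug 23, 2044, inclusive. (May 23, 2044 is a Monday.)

May 23, 2044 is a Monday; the first Sunday on or after it is May 29, 2044 (6 days later).
From May 29, 2044 to Aug 23, 2044: 2 + 30 + 31 + 23 = 86 days (rest of May, Jun, Jul, Aug).
86 ÷ 7 = 12 full weeks with remainder 2, so 12 more Sundays after the first → 13.

13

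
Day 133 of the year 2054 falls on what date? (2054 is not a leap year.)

May 13, 2054

Jan has 31 days (133 − 31 = 102 remain).
Feb has 28 days (102 − 28 = 74 remain).
Mar has 31 days (74 − 31 = 43 remain).
Apr has 30 days (43 − 30 = 13 remain).
13 into May → May 13.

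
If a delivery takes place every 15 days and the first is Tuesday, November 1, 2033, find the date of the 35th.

March 26, 2035

The 35th occurrence is 34 intervals after the first: 34 × 15 = 510 days after November 1, 2033.
November has 30 days — 29 days to the end of November leaves 481.
From end of November to end of 2033 is 31 days (450 left).
2034 has 365 days (85 left).
January has 31 days (54 left).
February has 28 days (26 left).
26 days into March → March 26, 2035.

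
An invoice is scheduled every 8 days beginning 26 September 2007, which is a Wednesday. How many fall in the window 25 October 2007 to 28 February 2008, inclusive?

Occurrences land 8·i days after 26 September 2007 for i = 0, 1, 2, …
25 October 2007 is 29 days after the start; 29 ÷ 8 = 3 remainder 5; since the remainder is 5, round up to i = 4. First occurrence in the window: #5 on 28 October 2007 (4×8 = 32 days in).
28 February 2008 is 155 days after the start; 155 ÷ 8 = 19 remainder 3. Last occurrence in the window: #20 on 25 February 2008.
Occurrences #5 through #20: 16 in total.

16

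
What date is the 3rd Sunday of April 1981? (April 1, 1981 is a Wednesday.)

April 1981 begins on a Wednesday, so the first Sunday is April 5 (4 days later).
The 3rd Sunday is 2 weeks later: 5 + 14 = 19.

1981-04-19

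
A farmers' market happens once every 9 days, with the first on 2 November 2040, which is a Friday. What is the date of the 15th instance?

8 March 2041

The 15th occurrence is 14 intervals after the first: 14 × 9 = 126 days after 2 November 2040.
November has 30 days — 28 days to the end of November leaves 98.
December has 31 days (67 left).
January has 31 days (36 left).
February has 28 days (8 left).
8 days into March → 8 March 2041.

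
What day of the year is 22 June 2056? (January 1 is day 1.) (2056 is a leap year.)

Days in months before June: 31 + 29 + 31 + 30 + 31 = 152.
Plus 22 days into June → day 174.

174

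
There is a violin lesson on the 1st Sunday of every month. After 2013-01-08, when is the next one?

2013-02-03

January 2013 starts on a Tuesday, so its 1st Sunday is 2013-01-06 (5 days in).
That is not after 2013-01-08, so look at February 2013.
February 2013 starts on a Friday, so its 1st Sunday is 2013-02-03 (2 days in).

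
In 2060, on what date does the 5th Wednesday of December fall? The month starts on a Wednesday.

29 December 2060

December 2060 begins on a Wednesday, so the first Wednesday is December 1.
The 5th Wednesday is 4 weeks later: 1 + 28 = 29.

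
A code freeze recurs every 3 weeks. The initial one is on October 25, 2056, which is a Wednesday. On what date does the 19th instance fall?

November 7, 2057

The 19th occurrence is 18 intervals after the first: 18 × 21 = 378 days after October 25, 2056.
October has 31 days — 6 days to the end of October leaves 372.
November has 30 days (342 left).
December has 31 days (311 left).
January has 31 days (280 left).
February has 28 days (252 left).
March has 31 days (221 left).
April has 30 days (191 left).
May has 31 days (160 left).
June has 30 days (130 left).
July has 31 days (99 left).
August has 31 days (68 left).
September has 30 days (38 left).
October has 31 days (7 left).
7 days into November → November 7, 2057.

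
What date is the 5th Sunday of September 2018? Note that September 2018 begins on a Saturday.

September 30, 2018

September 2018 begins on a Saturday, so the first Sunday is September 2 (1 day later).
The 5th Sunday is 4 weeks later: 2 + 28 = 30.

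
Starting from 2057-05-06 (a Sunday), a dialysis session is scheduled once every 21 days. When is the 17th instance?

The 17th occurrence is 16 intervals after the first: 16 × 21 = 336 days after 2057-05-06.
May has 31 days — 25 days to the end of May leaves 311.
June has 30 days (281 left).
July has 31 days (250 left).
August has 31 days (219 left).
September has 30 days (189 left).
October has 31 days (158 left).
November has 30 days (128 left).
December has 31 days (97 left).
January has 31 days (66 left).
February has 28 days (38 left).
March has 31 days (7 left).
7 days into April → 2058-04-07.

2058-04-07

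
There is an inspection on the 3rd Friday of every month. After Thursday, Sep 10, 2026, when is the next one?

Sep 2026 starts on a Tuesday; its first Friday is the 4th, so the 3rd Friday is the 18th — Sep 18, 2026.
Sep 18, 2026 is after Sep 10, 2026, so that is the next one.

Sep 18, 2026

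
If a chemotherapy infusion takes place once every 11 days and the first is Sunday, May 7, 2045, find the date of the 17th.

October 30, 2045

The 17th occurrence is 16 intervals after the first: 16 × 11 = 176 days after May 7, 2045.
May has 31 days — 24 days to the end of May leaves 152.
June has 30 days (122 left).
July has 31 days (91 left).
August has 31 days (60 left).
September has 30 days (30 left).
30 days into October → October 30, 2045.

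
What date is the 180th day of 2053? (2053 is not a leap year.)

Jun 29, 2053

Jan has 31 days (180 − 31 = 149 remain).
Feb has 28 days (149 − 28 = 121 remain).
Mar has 31 days (121 − 31 = 90 remain).
Apr has 30 days (90 − 30 = 60 remain).
May has 31 days (60 − 31 = 29 remain).
29 into Jun → Jun 29.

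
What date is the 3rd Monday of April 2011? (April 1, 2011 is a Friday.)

April 2011 begins on a Friday, so the first Monday is April 4 (3 days later).
The 3rd Monday is 2 weeks later: 4 + 14 = 18.

2011-04-18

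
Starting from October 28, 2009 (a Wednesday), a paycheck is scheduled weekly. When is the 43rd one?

August 18, 2010

The 43rd occurrence is 42 intervals after the first: 42 × 7 = 294 days after October 28, 2009.
October has 31 days — 3 days to the end of October leaves 291.
November has 30 days (261 left).
December has 31 days (230 left).
January has 31 days (199 left).
February has 28 days (171 left).
March has 31 days (140 left).
April has 30 days (110 left).
May has 31 days (79 left).
June has 30 days (49 left).
July has 31 days (18 left).
18 days into August → August 18, 2010.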